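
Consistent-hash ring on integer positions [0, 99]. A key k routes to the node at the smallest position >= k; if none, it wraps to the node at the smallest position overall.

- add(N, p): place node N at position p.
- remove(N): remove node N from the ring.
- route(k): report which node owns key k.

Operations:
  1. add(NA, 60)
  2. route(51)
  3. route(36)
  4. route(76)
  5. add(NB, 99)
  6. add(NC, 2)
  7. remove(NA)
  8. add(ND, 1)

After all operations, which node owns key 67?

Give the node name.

Answer: NB

Derivation:
Op 1: add NA@60 -> ring=[60:NA]
Op 2: route key 51: smallest pos >= 51 is 60 -> NA
Op 3: route key 36: smallest pos >= 36 is 60 -> NA
Op 4: route key 76: none >= 76, wrap to smallest pos 60 -> NA
Op 5: add NB@99 -> ring=[60:NA,99:NB]
Op 6: add NC@2 -> ring=[2:NC,60:NA,99:NB]
Op 7: remove NA -> ring=[2:NC,99:NB]
Op 8: add ND@1 -> ring=[1:ND,2:NC,99:NB]
Final route key 67: smallest pos >= 67 is 99 -> NB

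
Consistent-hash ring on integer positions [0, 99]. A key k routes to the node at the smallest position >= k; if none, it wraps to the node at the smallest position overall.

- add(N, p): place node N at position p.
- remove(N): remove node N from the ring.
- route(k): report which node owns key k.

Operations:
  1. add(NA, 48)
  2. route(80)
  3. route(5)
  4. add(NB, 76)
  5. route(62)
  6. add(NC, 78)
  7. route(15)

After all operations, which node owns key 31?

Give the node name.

Op 1: add NA@48 -> ring=[48:NA]
Op 2: route key 80: none >= 80, wrap to smallest pos 48 -> NA
Op 3: route key 5: smallest pos >= 5 is 48 -> NA
Op 4: add NB@76 -> ring=[48:NA,76:NB]
Op 5: route key 62: smallest pos >= 62 is 76 -> NB
Op 6: add NC@78 -> ring=[48:NA,76:NB,78:NC]
Op 7: route key 15: smallest pos >= 15 is 48 -> NA
Final route key 31: smallest pos >= 31 is 48 -> NA

Answer: NA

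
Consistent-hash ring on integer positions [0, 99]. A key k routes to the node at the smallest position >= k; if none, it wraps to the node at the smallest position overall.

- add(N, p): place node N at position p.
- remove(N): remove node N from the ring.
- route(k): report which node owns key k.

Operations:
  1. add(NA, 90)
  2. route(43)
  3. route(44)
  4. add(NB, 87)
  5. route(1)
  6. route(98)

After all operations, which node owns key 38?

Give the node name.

Answer: NB

Derivation:
Op 1: add NA@90 -> ring=[90:NA]
Op 2: route key 43: smallest pos >= 43 is 90 -> NA
Op 3: route key 44: smallest pos >= 44 is 90 -> NA
Op 4: add NB@87 -> ring=[87:NB,90:NA]
Op 5: route key 1: smallest pos >= 1 is 87 -> NB
Op 6: route key 98: none >= 98, wrap to smallest pos 87 -> NB
Final route key 38: smallest pos >= 38 is 87 -> NB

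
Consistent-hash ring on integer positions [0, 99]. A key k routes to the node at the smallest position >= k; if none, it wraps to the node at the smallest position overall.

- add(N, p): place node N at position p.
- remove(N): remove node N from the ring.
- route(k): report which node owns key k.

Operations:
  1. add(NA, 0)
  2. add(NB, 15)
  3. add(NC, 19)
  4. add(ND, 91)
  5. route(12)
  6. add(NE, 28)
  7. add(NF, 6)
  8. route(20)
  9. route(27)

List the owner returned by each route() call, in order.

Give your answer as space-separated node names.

Answer: NB NE NE

Derivation:
Op 1: add NA@0 -> ring=[0:NA]
Op 2: add NB@15 -> ring=[0:NA,15:NB]
Op 3: add NC@19 -> ring=[0:NA,15:NB,19:NC]
Op 4: add ND@91 -> ring=[0:NA,15:NB,19:NC,91:ND]
Op 5: route key 12: smallest pos >= 12 is 15 -> NB
Op 6: add NE@28 -> ring=[0:NA,15:NB,19:NC,28:NE,91:ND]
Op 7: add NF@6 -> ring=[0:NA,6:NF,15:NB,19:NC,28:NE,91:ND]
Op 8: route key 20: smallest pos >= 20 is 28 -> NE
Op 9: route key 27: smallest pos >= 27 is 28 -> NE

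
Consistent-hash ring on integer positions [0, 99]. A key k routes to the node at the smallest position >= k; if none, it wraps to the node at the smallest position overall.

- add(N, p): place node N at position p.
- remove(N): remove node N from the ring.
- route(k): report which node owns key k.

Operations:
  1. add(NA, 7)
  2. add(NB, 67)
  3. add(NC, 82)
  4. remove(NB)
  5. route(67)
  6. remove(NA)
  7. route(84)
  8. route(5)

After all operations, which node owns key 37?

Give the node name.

Answer: NC

Derivation:
Op 1: add NA@7 -> ring=[7:NA]
Op 2: add NB@67 -> ring=[7:NA,67:NB]
Op 3: add NC@82 -> ring=[7:NA,67:NB,82:NC]
Op 4: remove NB -> ring=[7:NA,82:NC]
Op 5: route key 67: smallest pos >= 67 is 82 -> NC
Op 6: remove NA -> ring=[82:NC]
Op 7: route key 84: none >= 84, wrap to smallest pos 82 -> NC
Op 8: route key 5: smallest pos >= 5 is 82 -> NC
Final route key 37: smallest pos >= 37 is 82 -> NC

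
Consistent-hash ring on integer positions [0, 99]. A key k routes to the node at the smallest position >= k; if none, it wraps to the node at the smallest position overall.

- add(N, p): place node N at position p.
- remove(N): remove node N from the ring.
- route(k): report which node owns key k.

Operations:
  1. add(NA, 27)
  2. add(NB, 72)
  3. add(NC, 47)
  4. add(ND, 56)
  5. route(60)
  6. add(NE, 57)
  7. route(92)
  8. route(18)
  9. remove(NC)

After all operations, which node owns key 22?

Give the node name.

Op 1: add NA@27 -> ring=[27:NA]
Op 2: add NB@72 -> ring=[27:NA,72:NB]
Op 3: add NC@47 -> ring=[27:NA,47:NC,72:NB]
Op 4: add ND@56 -> ring=[27:NA,47:NC,56:ND,72:NB]
Op 5: route key 60: smallest pos >= 60 is 72 -> NB
Op 6: add NE@57 -> ring=[27:NA,47:NC,56:ND,57:NE,72:NB]
Op 7: route key 92: none >= 92, wrap to smallest pos 27 -> NA
Op 8: route key 18: smallest pos >= 18 is 27 -> NA
Op 9: remove NC -> ring=[27:NA,56:ND,57:NE,72:NB]
Final route key 22: smallest pos >= 22 is 27 -> NA

Answer: NA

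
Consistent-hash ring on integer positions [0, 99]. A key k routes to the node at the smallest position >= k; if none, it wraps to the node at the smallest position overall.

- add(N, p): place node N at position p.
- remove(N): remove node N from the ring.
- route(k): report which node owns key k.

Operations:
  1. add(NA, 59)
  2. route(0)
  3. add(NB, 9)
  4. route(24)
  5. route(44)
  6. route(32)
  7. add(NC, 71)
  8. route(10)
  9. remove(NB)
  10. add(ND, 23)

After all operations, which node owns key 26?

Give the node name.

Answer: NA

Derivation:
Op 1: add NA@59 -> ring=[59:NA]
Op 2: route key 0: smallest pos >= 0 is 59 -> NA
Op 3: add NB@9 -> ring=[9:NB,59:NA]
Op 4: route key 24: smallest pos >= 24 is 59 -> NA
Op 5: route key 44: smallest pos >= 44 is 59 -> NA
Op 6: route key 32: smallest pos >= 32 is 59 -> NA
Op 7: add NC@71 -> ring=[9:NB,59:NA,71:NC]
Op 8: route key 10: smallest pos >= 10 is 59 -> NA
Op 9: remove NB -> ring=[59:NA,71:NC]
Op 10: add ND@23 -> ring=[23:ND,59:NA,71:NC]
Final route key 26: smallest pos >= 26 is 59 -> NA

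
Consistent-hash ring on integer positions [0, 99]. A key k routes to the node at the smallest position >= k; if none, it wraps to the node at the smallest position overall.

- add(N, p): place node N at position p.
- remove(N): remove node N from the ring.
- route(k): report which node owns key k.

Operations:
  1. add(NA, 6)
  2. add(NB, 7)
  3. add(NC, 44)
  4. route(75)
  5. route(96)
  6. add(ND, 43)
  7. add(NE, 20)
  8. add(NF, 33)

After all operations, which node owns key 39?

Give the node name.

Answer: ND

Derivation:
Op 1: add NA@6 -> ring=[6:NA]
Op 2: add NB@7 -> ring=[6:NA,7:NB]
Op 3: add NC@44 -> ring=[6:NA,7:NB,44:NC]
Op 4: route key 75: none >= 75, wrap to smallest pos 6 -> NA
Op 5: route key 96: none >= 96, wrap to smallest pos 6 -> NA
Op 6: add ND@43 -> ring=[6:NA,7:NB,43:ND,44:NC]
Op 7: add NE@20 -> ring=[6:NA,7:NB,20:NE,43:ND,44:NC]
Op 8: add NF@33 -> ring=[6:NA,7:NB,20:NE,33:NF,43:ND,44:NC]
Final route key 39: smallest pos >= 39 is 43 -> ND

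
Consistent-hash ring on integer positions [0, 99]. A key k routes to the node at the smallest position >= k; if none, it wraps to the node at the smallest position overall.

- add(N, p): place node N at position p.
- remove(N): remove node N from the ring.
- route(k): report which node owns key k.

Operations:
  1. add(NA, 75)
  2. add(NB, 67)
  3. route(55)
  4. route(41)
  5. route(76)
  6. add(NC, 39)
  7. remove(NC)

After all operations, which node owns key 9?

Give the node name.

Op 1: add NA@75 -> ring=[75:NA]
Op 2: add NB@67 -> ring=[67:NB,75:NA]
Op 3: route key 55: smallest pos >= 55 is 67 -> NB
Op 4: route key 41: smallest pos >= 41 is 67 -> NB
Op 5: route key 76: none >= 76, wrap to smallest pos 67 -> NB
Op 6: add NC@39 -> ring=[39:NC,67:NB,75:NA]
Op 7: remove NC -> ring=[67:NB,75:NA]
Final route key 9: smallest pos >= 9 is 67 -> NB

Answer: NB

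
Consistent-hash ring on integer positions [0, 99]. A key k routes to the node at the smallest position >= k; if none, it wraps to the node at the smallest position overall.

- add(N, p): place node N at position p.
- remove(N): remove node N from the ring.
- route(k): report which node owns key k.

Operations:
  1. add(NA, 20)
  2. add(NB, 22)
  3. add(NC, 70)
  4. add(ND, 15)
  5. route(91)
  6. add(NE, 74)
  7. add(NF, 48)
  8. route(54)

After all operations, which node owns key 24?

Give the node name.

Answer: NF

Derivation:
Op 1: add NA@20 -> ring=[20:NA]
Op 2: add NB@22 -> ring=[20:NA,22:NB]
Op 3: add NC@70 -> ring=[20:NA,22:NB,70:NC]
Op 4: add ND@15 -> ring=[15:ND,20:NA,22:NB,70:NC]
Op 5: route key 91: none >= 91, wrap to smallest pos 15 -> ND
Op 6: add NE@74 -> ring=[15:ND,20:NA,22:NB,70:NC,74:NE]
Op 7: add NF@48 -> ring=[15:ND,20:NA,22:NB,48:NF,70:NC,74:NE]
Op 8: route key 54: smallest pos >= 54 is 70 -> NC
Final route key 24: smallest pos >= 24 is 48 -> NF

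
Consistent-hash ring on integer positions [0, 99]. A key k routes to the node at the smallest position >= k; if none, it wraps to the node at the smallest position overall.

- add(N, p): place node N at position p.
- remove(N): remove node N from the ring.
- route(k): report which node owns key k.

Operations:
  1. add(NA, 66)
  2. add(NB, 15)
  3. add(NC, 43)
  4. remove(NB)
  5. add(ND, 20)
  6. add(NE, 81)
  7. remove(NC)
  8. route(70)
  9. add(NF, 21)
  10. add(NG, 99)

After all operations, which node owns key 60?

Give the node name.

Answer: NA

Derivation:
Op 1: add NA@66 -> ring=[66:NA]
Op 2: add NB@15 -> ring=[15:NB,66:NA]
Op 3: add NC@43 -> ring=[15:NB,43:NC,66:NA]
Op 4: remove NB -> ring=[43:NC,66:NA]
Op 5: add ND@20 -> ring=[20:ND,43:NC,66:NA]
Op 6: add NE@81 -> ring=[20:ND,43:NC,66:NA,81:NE]
Op 7: remove NC -> ring=[20:ND,66:NA,81:NE]
Op 8: route key 70: smallest pos >= 70 is 81 -> NE
Op 9: add NF@21 -> ring=[20:ND,21:NF,66:NA,81:NE]
Op 10: add NG@99 -> ring=[20:ND,21:NF,66:NA,81:NE,99:NG]
Final route key 60: smallest pos >= 60 is 66 -> NA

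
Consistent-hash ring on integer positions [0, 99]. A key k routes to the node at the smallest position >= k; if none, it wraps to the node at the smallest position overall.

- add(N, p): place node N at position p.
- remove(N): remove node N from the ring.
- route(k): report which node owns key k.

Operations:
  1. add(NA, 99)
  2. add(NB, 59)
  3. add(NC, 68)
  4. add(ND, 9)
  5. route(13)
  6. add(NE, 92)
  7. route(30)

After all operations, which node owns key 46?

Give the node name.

Op 1: add NA@99 -> ring=[99:NA]
Op 2: add NB@59 -> ring=[59:NB,99:NA]
Op 3: add NC@68 -> ring=[59:NB,68:NC,99:NA]
Op 4: add ND@9 -> ring=[9:ND,59:NB,68:NC,99:NA]
Op 5: route key 13: smallest pos >= 13 is 59 -> NB
Op 6: add NE@92 -> ring=[9:ND,59:NB,68:NC,92:NE,99:NA]
Op 7: route key 30: smallest pos >= 30 is 59 -> NB
Final route key 46: smallest pos >= 46 is 59 -> NB

Answer: NB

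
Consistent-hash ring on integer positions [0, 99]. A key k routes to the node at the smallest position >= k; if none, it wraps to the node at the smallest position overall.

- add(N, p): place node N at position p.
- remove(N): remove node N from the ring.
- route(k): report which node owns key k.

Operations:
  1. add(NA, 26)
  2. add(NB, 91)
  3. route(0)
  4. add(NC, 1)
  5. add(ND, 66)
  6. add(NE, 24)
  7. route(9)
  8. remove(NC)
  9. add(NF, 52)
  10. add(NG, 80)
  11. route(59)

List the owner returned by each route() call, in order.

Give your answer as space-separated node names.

Op 1: add NA@26 -> ring=[26:NA]
Op 2: add NB@91 -> ring=[26:NA,91:NB]
Op 3: route key 0: smallest pos >= 0 is 26 -> NA
Op 4: add NC@1 -> ring=[1:NC,26:NA,91:NB]
Op 5: add ND@66 -> ring=[1:NC,26:NA,66:ND,91:NB]
Op 6: add NE@24 -> ring=[1:NC,24:NE,26:NA,66:ND,91:NB]
Op 7: route key 9: smallest pos >= 9 is 24 -> NE
Op 8: remove NC -> ring=[24:NE,26:NA,66:ND,91:NB]
Op 9: add NF@52 -> ring=[24:NE,26:NA,52:NF,66:ND,91:NB]
Op 10: add NG@80 -> ring=[24:NE,26:NA,52:NF,66:ND,80:NG,91:NB]
Op 11: route key 59: smallest pos >= 59 is 66 -> ND

Answer: NA NE ND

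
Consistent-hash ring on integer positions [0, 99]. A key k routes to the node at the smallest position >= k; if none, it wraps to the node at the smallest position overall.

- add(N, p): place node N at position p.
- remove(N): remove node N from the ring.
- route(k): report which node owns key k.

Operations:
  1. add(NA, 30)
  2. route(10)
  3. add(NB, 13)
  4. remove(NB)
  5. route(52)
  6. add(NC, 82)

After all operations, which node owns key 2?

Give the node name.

Op 1: add NA@30 -> ring=[30:NA]
Op 2: route key 10: smallest pos >= 10 is 30 -> NA
Op 3: add NB@13 -> ring=[13:NB,30:NA]
Op 4: remove NB -> ring=[30:NA]
Op 5: route key 52: none >= 52, wrap to smallest pos 30 -> NA
Op 6: add NC@82 -> ring=[30:NA,82:NC]
Final route key 2: smallest pos >= 2 is 30 -> NA

Answer: NA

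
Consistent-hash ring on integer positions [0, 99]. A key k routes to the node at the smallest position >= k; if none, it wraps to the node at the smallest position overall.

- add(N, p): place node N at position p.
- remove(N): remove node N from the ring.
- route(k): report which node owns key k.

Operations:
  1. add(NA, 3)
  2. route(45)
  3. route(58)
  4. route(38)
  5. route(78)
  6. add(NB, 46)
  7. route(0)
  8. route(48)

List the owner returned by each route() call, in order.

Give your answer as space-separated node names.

Answer: NA NA NA NA NA NA

Derivation:
Op 1: add NA@3 -> ring=[3:NA]
Op 2: route key 45: none >= 45, wrap to smallest pos 3 -> NA
Op 3: route key 58: none >= 58, wrap to smallest pos 3 -> NA
Op 4: route key 38: none >= 38, wrap to smallest pos 3 -> NA
Op 5: route key 78: none >= 78, wrap to smallest pos 3 -> NA
Op 6: add NB@46 -> ring=[3:NA,46:NB]
Op 7: route key 0: smallest pos >= 0 is 3 -> NA
Op 8: route key 48: none >= 48, wrap to smallest pos 3 -> NA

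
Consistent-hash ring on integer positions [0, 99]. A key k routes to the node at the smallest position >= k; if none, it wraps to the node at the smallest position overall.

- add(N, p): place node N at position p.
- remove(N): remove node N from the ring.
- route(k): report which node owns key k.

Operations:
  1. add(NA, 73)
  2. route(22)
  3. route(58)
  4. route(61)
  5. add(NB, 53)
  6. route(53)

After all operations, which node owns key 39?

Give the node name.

Answer: NB

Derivation:
Op 1: add NA@73 -> ring=[73:NA]
Op 2: route key 22: smallest pos >= 22 is 73 -> NA
Op 3: route key 58: smallest pos >= 58 is 73 -> NA
Op 4: route key 61: smallest pos >= 61 is 73 -> NA
Op 5: add NB@53 -> ring=[53:NB,73:NA]
Op 6: route key 53: smallest pos >= 53 is 53 -> NB
Final route key 39: smallest pos >= 39 is 53 -> NB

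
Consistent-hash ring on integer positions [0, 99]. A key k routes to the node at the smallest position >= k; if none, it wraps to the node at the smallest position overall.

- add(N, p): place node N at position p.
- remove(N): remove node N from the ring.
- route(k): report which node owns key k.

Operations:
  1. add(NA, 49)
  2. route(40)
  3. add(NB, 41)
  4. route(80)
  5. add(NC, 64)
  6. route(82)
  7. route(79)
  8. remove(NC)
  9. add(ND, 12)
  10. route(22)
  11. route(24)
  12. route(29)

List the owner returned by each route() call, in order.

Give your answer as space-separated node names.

Op 1: add NA@49 -> ring=[49:NA]
Op 2: route key 40: smallest pos >= 40 is 49 -> NA
Op 3: add NB@41 -> ring=[41:NB,49:NA]
Op 4: route key 80: none >= 80, wrap to smallest pos 41 -> NB
Op 5: add NC@64 -> ring=[41:NB,49:NA,64:NC]
Op 6: route key 82: none >= 82, wrap to smallest pos 41 -> NB
Op 7: route key 79: none >= 79, wrap to smallest pos 41 -> NB
Op 8: remove NC -> ring=[41:NB,49:NA]
Op 9: add ND@12 -> ring=[12:ND,41:NB,49:NA]
Op 10: route key 22: smallest pos >= 22 is 41 -> NB
Op 11: route key 24: smallest pos >= 24 is 41 -> NB
Op 12: route key 29: smallest pos >= 29 is 41 -> NB

Answer: NA NB NB NB NB NB NB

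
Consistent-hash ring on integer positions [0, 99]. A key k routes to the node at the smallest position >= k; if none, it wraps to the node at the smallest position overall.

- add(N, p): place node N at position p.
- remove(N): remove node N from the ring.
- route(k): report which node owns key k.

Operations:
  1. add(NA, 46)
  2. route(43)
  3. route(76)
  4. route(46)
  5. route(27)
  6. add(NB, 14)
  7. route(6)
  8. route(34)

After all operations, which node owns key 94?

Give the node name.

Answer: NB

Derivation:
Op 1: add NA@46 -> ring=[46:NA]
Op 2: route key 43: smallest pos >= 43 is 46 -> NA
Op 3: route key 76: none >= 76, wrap to smallest pos 46 -> NA
Op 4: route key 46: smallest pos >= 46 is 46 -> NA
Op 5: route key 27: smallest pos >= 27 is 46 -> NA
Op 6: add NB@14 -> ring=[14:NB,46:NA]
Op 7: route key 6: smallest pos >= 6 is 14 -> NB
Op 8: route key 34: smallest pos >= 34 is 46 -> NA
Final route key 94: none >= 94, wrap to smallest pos 14 -> NB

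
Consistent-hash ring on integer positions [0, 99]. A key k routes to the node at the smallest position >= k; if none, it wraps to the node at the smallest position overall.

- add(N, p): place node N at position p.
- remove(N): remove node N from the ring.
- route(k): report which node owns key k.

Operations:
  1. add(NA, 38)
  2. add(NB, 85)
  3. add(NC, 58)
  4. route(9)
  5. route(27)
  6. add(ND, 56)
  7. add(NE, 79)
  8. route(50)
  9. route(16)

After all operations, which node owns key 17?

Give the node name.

Answer: NA

Derivation:
Op 1: add NA@38 -> ring=[38:NA]
Op 2: add NB@85 -> ring=[38:NA,85:NB]
Op 3: add NC@58 -> ring=[38:NA,58:NC,85:NB]
Op 4: route key 9: smallest pos >= 9 is 38 -> NA
Op 5: route key 27: smallest pos >= 27 is 38 -> NA
Op 6: add ND@56 -> ring=[38:NA,56:ND,58:NC,85:NB]
Op 7: add NE@79 -> ring=[38:NA,56:ND,58:NC,79:NE,85:NB]
Op 8: route key 50: smallest pos >= 50 is 56 -> ND
Op 9: route key 16: smallest pos >= 16 is 38 -> NA
Final route key 17: smallest pos >= 17 is 38 -> NA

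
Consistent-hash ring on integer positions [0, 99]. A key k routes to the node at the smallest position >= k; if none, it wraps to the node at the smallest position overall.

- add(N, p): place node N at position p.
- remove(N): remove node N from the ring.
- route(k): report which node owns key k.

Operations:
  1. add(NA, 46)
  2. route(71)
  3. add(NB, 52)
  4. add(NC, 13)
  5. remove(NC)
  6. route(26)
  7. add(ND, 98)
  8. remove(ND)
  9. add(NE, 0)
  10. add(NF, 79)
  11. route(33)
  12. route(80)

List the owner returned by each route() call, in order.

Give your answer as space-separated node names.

Op 1: add NA@46 -> ring=[46:NA]
Op 2: route key 71: none >= 71, wrap to smallest pos 46 -> NA
Op 3: add NB@52 -> ring=[46:NA,52:NB]
Op 4: add NC@13 -> ring=[13:NC,46:NA,52:NB]
Op 5: remove NC -> ring=[46:NA,52:NB]
Op 6: route key 26: smallest pos >= 26 is 46 -> NA
Op 7: add ND@98 -> ring=[46:NA,52:NB,98:ND]
Op 8: remove ND -> ring=[46:NA,52:NB]
Op 9: add NE@0 -> ring=[0:NE,46:NA,52:NB]
Op 10: add NF@79 -> ring=[0:NE,46:NA,52:NB,79:NF]
Op 11: route key 33: smallest pos >= 33 is 46 -> NA
Op 12: route key 80: none >= 80, wrap to smallest pos 0 -> NE

Answer: NA NA NA NE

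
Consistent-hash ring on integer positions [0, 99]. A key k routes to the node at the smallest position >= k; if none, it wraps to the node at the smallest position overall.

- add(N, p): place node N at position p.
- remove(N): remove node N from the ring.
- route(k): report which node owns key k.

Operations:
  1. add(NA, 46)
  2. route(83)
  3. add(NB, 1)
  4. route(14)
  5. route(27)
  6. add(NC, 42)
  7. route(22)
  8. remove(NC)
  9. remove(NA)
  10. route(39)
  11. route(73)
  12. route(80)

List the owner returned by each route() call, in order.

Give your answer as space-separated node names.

Answer: NA NA NA NC NB NB NB

Derivation:
Op 1: add NA@46 -> ring=[46:NA]
Op 2: route key 83: none >= 83, wrap to smallest pos 46 -> NA
Op 3: add NB@1 -> ring=[1:NB,46:NA]
Op 4: route key 14: smallest pos >= 14 is 46 -> NA
Op 5: route key 27: smallest pos >= 27 is 46 -> NA
Op 6: add NC@42 -> ring=[1:NB,42:NC,46:NA]
Op 7: route key 22: smallest pos >= 22 is 42 -> NC
Op 8: remove NC -> ring=[1:NB,46:NA]
Op 9: remove NA -> ring=[1:NB]
Op 10: route key 39: none >= 39, wrap to smallest pos 1 -> NB
Op 11: route key 73: none >= 73, wrap to smallest pos 1 -> NB
Op 12: route key 80: none >= 80, wrap to smallest pos 1 -> NB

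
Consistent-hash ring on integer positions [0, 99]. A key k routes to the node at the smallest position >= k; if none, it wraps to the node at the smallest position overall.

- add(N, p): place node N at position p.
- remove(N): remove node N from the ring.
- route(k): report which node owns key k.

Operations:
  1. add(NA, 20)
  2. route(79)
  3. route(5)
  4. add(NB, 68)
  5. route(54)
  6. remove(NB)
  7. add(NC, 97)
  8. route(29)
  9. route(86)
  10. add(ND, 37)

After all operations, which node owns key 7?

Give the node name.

Op 1: add NA@20 -> ring=[20:NA]
Op 2: route key 79: none >= 79, wrap to smallest pos 20 -> NA
Op 3: route key 5: smallest pos >= 5 is 20 -> NA
Op 4: add NB@68 -> ring=[20:NA,68:NB]
Op 5: route key 54: smallest pos >= 54 is 68 -> NB
Op 6: remove NB -> ring=[20:NA]
Op 7: add NC@97 -> ring=[20:NA,97:NC]
Op 8: route key 29: smallest pos >= 29 is 97 -> NC
Op 9: route key 86: smallest pos >= 86 is 97 -> NC
Op 10: add ND@37 -> ring=[20:NA,37:ND,97:NC]
Final route key 7: smallest pos >= 7 is 20 -> NA

Answer: NA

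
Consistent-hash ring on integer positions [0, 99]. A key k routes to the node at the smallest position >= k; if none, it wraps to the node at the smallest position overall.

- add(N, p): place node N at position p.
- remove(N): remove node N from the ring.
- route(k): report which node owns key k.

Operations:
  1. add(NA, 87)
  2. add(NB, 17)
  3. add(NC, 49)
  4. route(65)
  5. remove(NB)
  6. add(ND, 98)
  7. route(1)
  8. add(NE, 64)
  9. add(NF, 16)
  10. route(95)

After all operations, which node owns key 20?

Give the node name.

Answer: NC

Derivation:
Op 1: add NA@87 -> ring=[87:NA]
Op 2: add NB@17 -> ring=[17:NB,87:NA]
Op 3: add NC@49 -> ring=[17:NB,49:NC,87:NA]
Op 4: route key 65: smallest pos >= 65 is 87 -> NA
Op 5: remove NB -> ring=[49:NC,87:NA]
Op 6: add ND@98 -> ring=[49:NC,87:NA,98:ND]
Op 7: route key 1: smallest pos >= 1 is 49 -> NC
Op 8: add NE@64 -> ring=[49:NC,64:NE,87:NA,98:ND]
Op 9: add NF@16 -> ring=[16:NF,49:NC,64:NE,87:NA,98:ND]
Op 10: route key 95: smallest pos >= 95 is 98 -> ND
Final route key 20: smallest pos >= 20 is 49 -> NC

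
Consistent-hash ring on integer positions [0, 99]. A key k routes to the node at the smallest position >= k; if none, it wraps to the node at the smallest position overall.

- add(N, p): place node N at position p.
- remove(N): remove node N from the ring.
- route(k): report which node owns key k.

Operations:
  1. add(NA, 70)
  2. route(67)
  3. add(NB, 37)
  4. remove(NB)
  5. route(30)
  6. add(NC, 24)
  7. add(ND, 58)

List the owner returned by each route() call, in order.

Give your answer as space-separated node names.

Answer: NA NA

Derivation:
Op 1: add NA@70 -> ring=[70:NA]
Op 2: route key 67: smallest pos >= 67 is 70 -> NA
Op 3: add NB@37 -> ring=[37:NB,70:NA]
Op 4: remove NB -> ring=[70:NA]
Op 5: route key 30: smallest pos >= 30 is 70 -> NA
Op 6: add NC@24 -> ring=[24:NC,70:NA]
Op 7: add ND@58 -> ring=[24:NC,58:ND,70:NA]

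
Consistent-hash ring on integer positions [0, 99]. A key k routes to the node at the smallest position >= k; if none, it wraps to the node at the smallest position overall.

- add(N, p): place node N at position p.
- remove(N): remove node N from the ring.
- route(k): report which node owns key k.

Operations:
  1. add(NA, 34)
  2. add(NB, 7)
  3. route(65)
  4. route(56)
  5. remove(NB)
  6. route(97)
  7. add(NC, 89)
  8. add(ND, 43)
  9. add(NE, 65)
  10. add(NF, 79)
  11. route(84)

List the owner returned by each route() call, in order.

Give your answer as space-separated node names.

Answer: NB NB NA NC

Derivation:
Op 1: add NA@34 -> ring=[34:NA]
Op 2: add NB@7 -> ring=[7:NB,34:NA]
Op 3: route key 65: none >= 65, wrap to smallest pos 7 -> NB
Op 4: route key 56: none >= 56, wrap to smallest pos 7 -> NB
Op 5: remove NB -> ring=[34:NA]
Op 6: route key 97: none >= 97, wrap to smallest pos 34 -> NA
Op 7: add NC@89 -> ring=[34:NA,89:NC]
Op 8: add ND@43 -> ring=[34:NA,43:ND,89:NC]
Op 9: add NE@65 -> ring=[34:NA,43:ND,65:NE,89:NC]
Op 10: add NF@79 -> ring=[34:NA,43:ND,65:NE,79:NF,89:NC]
Op 11: route key 84: smallest pos >= 84 is 89 -> NC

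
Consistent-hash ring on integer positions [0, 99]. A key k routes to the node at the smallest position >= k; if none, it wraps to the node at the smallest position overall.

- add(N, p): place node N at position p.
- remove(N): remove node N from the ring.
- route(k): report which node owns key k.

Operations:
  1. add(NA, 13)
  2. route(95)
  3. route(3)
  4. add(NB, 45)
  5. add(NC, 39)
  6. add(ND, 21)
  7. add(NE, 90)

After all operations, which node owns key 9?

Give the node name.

Answer: NA

Derivation:
Op 1: add NA@13 -> ring=[13:NA]
Op 2: route key 95: none >= 95, wrap to smallest pos 13 -> NA
Op 3: route key 3: smallest pos >= 3 is 13 -> NA
Op 4: add NB@45 -> ring=[13:NA,45:NB]
Op 5: add NC@39 -> ring=[13:NA,39:NC,45:NB]
Op 6: add ND@21 -> ring=[13:NA,21:ND,39:NC,45:NB]
Op 7: add NE@90 -> ring=[13:NA,21:ND,39:NC,45:NB,90:NE]
Final route key 9: smallest pos >= 9 is 13 -> NA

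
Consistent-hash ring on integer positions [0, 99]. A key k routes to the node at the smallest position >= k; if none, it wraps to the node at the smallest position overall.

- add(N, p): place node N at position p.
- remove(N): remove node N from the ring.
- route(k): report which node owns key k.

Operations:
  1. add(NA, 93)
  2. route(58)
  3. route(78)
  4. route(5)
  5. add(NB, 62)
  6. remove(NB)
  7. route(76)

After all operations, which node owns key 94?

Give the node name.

Op 1: add NA@93 -> ring=[93:NA]
Op 2: route key 58: smallest pos >= 58 is 93 -> NA
Op 3: route key 78: smallest pos >= 78 is 93 -> NA
Op 4: route key 5: smallest pos >= 5 is 93 -> NA
Op 5: add NB@62 -> ring=[62:NB,93:NA]
Op 6: remove NB -> ring=[93:NA]
Op 7: route key 76: smallest pos >= 76 is 93 -> NA
Final route key 94: none >= 94, wrap to smallest pos 93 -> NA

Answer: NA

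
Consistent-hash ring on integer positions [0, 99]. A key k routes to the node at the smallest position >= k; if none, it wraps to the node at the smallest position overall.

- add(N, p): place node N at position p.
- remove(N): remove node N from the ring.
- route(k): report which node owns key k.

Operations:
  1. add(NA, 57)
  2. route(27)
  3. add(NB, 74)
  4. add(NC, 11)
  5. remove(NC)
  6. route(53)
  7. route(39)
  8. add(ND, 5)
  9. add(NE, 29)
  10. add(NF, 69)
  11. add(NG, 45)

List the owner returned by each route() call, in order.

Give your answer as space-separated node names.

Op 1: add NA@57 -> ring=[57:NA]
Op 2: route key 27: smallest pos >= 27 is 57 -> NA
Op 3: add NB@74 -> ring=[57:NA,74:NB]
Op 4: add NC@11 -> ring=[11:NC,57:NA,74:NB]
Op 5: remove NC -> ring=[57:NA,74:NB]
Op 6: route key 53: smallest pos >= 53 is 57 -> NA
Op 7: route key 39: smallest pos >= 39 is 57 -> NA
Op 8: add ND@5 -> ring=[5:ND,57:NA,74:NB]
Op 9: add NE@29 -> ring=[5:ND,29:NE,57:NA,74:NB]
Op 10: add NF@69 -> ring=[5:ND,29:NE,57:NA,69:NF,74:NB]
Op 11: add NG@45 -> ring=[5:ND,29:NE,45:NG,57:NA,69:NF,74:NB]

Answer: NA NA NA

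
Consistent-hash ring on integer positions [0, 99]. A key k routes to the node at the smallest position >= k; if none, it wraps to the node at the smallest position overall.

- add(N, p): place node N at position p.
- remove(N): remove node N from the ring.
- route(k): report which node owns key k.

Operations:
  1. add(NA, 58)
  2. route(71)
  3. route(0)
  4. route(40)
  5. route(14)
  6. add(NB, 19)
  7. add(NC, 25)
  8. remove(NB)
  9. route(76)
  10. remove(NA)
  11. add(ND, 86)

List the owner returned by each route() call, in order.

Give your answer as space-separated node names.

Answer: NA NA NA NA NC

Derivation:
Op 1: add NA@58 -> ring=[58:NA]
Op 2: route key 71: none >= 71, wrap to smallest pos 58 -> NA
Op 3: route key 0: smallest pos >= 0 is 58 -> NA
Op 4: route key 40: smallest pos >= 40 is 58 -> NA
Op 5: route key 14: smallest pos >= 14 is 58 -> NA
Op 6: add NB@19 -> ring=[19:NB,58:NA]
Op 7: add NC@25 -> ring=[19:NB,25:NC,58:NA]
Op 8: remove NB -> ring=[25:NC,58:NA]
Op 9: route key 76: none >= 76, wrap to smallest pos 25 -> NC
Op 10: remove NA -> ring=[25:NC]
Op 11: add ND@86 -> ring=[25:NC,86:ND]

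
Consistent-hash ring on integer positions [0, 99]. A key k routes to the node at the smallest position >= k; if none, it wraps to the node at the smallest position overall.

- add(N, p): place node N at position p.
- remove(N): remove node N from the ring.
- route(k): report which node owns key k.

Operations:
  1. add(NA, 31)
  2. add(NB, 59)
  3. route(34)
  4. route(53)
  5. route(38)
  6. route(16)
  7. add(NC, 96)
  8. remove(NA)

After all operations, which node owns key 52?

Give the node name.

Op 1: add NA@31 -> ring=[31:NA]
Op 2: add NB@59 -> ring=[31:NA,59:NB]
Op 3: route key 34: smallest pos >= 34 is 59 -> NB
Op 4: route key 53: smallest pos >= 53 is 59 -> NB
Op 5: route key 38: smallest pos >= 38 is 59 -> NB
Op 6: route key 16: smallest pos >= 16 is 31 -> NA
Op 7: add NC@96 -> ring=[31:NA,59:NB,96:NC]
Op 8: remove NA -> ring=[59:NB,96:NC]
Final route key 52: smallest pos >= 52 is 59 -> NB

Answer: NB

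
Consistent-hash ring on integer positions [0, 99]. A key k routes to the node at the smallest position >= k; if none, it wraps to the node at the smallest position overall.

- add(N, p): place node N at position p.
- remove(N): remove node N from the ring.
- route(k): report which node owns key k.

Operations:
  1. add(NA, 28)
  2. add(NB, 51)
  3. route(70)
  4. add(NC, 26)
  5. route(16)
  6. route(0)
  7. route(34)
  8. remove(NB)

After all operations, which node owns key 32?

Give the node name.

Answer: NC

Derivation:
Op 1: add NA@28 -> ring=[28:NA]
Op 2: add NB@51 -> ring=[28:NA,51:NB]
Op 3: route key 70: none >= 70, wrap to smallest pos 28 -> NA
Op 4: add NC@26 -> ring=[26:NC,28:NA,51:NB]
Op 5: route key 16: smallest pos >= 16 is 26 -> NC
Op 6: route key 0: smallest pos >= 0 is 26 -> NC
Op 7: route key 34: smallest pos >= 34 is 51 -> NB
Op 8: remove NB -> ring=[26:NC,28:NA]
Final route key 32: none >= 32, wrap to smallest pos 26 -> NC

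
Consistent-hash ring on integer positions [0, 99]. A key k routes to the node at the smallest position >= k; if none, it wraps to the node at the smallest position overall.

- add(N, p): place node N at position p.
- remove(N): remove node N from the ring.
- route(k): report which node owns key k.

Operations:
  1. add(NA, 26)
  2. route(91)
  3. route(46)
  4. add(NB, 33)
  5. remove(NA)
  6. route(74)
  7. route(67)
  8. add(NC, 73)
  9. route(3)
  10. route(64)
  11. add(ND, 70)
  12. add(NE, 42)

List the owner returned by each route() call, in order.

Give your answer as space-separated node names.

Answer: NA NA NB NB NB NC

Derivation:
Op 1: add NA@26 -> ring=[26:NA]
Op 2: route key 91: none >= 91, wrap to smallest pos 26 -> NA
Op 3: route key 46: none >= 46, wrap to smallest pos 26 -> NA
Op 4: add NB@33 -> ring=[26:NA,33:NB]
Op 5: remove NA -> ring=[33:NB]
Op 6: route key 74: none >= 74, wrap to smallest pos 33 -> NB
Op 7: route key 67: none >= 67, wrap to smallest pos 33 -> NB
Op 8: add NC@73 -> ring=[33:NB,73:NC]
Op 9: route key 3: smallest pos >= 3 is 33 -> NB
Op 10: route key 64: smallest pos >= 64 is 73 -> NC
Op 11: add ND@70 -> ring=[33:NB,70:ND,73:NC]
Op 12: add NE@42 -> ring=[33:NB,42:NE,70:ND,73:NC]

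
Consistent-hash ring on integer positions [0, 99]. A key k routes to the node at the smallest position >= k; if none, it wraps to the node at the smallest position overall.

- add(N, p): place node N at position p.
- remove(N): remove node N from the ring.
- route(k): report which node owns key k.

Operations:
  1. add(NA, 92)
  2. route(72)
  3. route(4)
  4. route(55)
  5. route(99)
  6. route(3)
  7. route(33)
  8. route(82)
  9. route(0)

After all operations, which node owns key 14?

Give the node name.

Op 1: add NA@92 -> ring=[92:NA]
Op 2: route key 72: smallest pos >= 72 is 92 -> NA
Op 3: route key 4: smallest pos >= 4 is 92 -> NA
Op 4: route key 55: smallest pos >= 55 is 92 -> NA
Op 5: route key 99: none >= 99, wrap to smallest pos 92 -> NA
Op 6: route key 3: smallest pos >= 3 is 92 -> NA
Op 7: route key 33: smallest pos >= 33 is 92 -> NA
Op 8: route key 82: smallest pos >= 82 is 92 -> NA
Op 9: route key 0: smallest pos >= 0 is 92 -> NA
Final route key 14: smallest pos >= 14 is 92 -> NA

Answer: NA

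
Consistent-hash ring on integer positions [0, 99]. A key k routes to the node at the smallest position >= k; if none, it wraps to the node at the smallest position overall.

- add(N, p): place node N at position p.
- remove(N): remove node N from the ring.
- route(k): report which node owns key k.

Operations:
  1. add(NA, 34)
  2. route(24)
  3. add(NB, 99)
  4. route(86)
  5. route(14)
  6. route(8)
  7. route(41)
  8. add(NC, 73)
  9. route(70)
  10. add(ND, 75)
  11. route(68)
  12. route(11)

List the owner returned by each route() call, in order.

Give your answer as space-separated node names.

Op 1: add NA@34 -> ring=[34:NA]
Op 2: route key 24: smallest pos >= 24 is 34 -> NA
Op 3: add NB@99 -> ring=[34:NA,99:NB]
Op 4: route key 86: smallest pos >= 86 is 99 -> NB
Op 5: route key 14: smallest pos >= 14 is 34 -> NA
Op 6: route key 8: smallest pos >= 8 is 34 -> NA
Op 7: route key 41: smallest pos >= 41 is 99 -> NB
Op 8: add NC@73 -> ring=[34:NA,73:NC,99:NB]
Op 9: route key 70: smallest pos >= 70 is 73 -> NC
Op 10: add ND@75 -> ring=[34:NA,73:NC,75:ND,99:NB]
Op 11: route key 68: smallest pos >= 68 is 73 -> NC
Op 12: route key 11: smallest pos >= 11 is 34 -> NA

Answer: NA NB NA NA NB NC NC NA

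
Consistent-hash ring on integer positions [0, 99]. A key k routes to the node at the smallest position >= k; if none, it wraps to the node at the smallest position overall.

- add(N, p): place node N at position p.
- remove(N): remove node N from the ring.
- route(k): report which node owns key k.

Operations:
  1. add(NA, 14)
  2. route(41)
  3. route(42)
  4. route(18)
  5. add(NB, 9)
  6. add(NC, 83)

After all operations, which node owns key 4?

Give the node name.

Op 1: add NA@14 -> ring=[14:NA]
Op 2: route key 41: none >= 41, wrap to smallest pos 14 -> NA
Op 3: route key 42: none >= 42, wrap to smallest pos 14 -> NA
Op 4: route key 18: none >= 18, wrap to smallest pos 14 -> NA
Op 5: add NB@9 -> ring=[9:NB,14:NA]
Op 6: add NC@83 -> ring=[9:NB,14:NA,83:NC]
Final route key 4: smallest pos >= 4 is 9 -> NB

Answer: NB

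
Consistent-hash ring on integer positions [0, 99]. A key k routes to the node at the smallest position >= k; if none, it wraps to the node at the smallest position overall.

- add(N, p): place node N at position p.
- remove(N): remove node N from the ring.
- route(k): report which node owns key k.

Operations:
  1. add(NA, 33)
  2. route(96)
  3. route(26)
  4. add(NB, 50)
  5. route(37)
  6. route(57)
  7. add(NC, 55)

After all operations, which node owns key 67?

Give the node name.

Answer: NA

Derivation:
Op 1: add NA@33 -> ring=[33:NA]
Op 2: route key 96: none >= 96, wrap to smallest pos 33 -> NA
Op 3: route key 26: smallest pos >= 26 is 33 -> NA
Op 4: add NB@50 -> ring=[33:NA,50:NB]
Op 5: route key 37: smallest pos >= 37 is 50 -> NB
Op 6: route key 57: none >= 57, wrap to smallest pos 33 -> NA
Op 7: add NC@55 -> ring=[33:NA,50:NB,55:NC]
Final route key 67: none >= 67, wrap to smallest pos 33 -> NA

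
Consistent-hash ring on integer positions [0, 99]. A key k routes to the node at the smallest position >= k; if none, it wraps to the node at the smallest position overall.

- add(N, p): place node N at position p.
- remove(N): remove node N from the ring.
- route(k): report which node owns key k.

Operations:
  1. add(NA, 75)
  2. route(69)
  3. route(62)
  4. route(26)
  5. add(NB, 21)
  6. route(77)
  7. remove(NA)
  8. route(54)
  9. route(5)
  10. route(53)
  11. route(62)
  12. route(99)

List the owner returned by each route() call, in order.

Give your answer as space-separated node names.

Op 1: add NA@75 -> ring=[75:NA]
Op 2: route key 69: smallest pos >= 69 is 75 -> NA
Op 3: route key 62: smallest pos >= 62 is 75 -> NA
Op 4: route key 26: smallest pos >= 26 is 75 -> NA
Op 5: add NB@21 -> ring=[21:NB,75:NA]
Op 6: route key 77: none >= 77, wrap to smallest pos 21 -> NB
Op 7: remove NA -> ring=[21:NB]
Op 8: route key 54: none >= 54, wrap to smallest pos 21 -> NB
Op 9: route key 5: smallest pos >= 5 is 21 -> NB
Op 10: route key 53: none >= 53, wrap to smallest pos 21 -> NB
Op 11: route key 62: none >= 62, wrap to smallest pos 21 -> NB
Op 12: route key 99: none >= 99, wrap to smallest pos 21 -> NB

Answer: NA NA NA NB NB NB NB NB NB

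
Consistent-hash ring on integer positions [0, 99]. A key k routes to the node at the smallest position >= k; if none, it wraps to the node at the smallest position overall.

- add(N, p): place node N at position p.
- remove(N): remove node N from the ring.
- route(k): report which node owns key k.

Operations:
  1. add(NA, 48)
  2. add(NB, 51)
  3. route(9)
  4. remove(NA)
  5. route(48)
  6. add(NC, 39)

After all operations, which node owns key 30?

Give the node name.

Op 1: add NA@48 -> ring=[48:NA]
Op 2: add NB@51 -> ring=[48:NA,51:NB]
Op 3: route key 9: smallest pos >= 9 is 48 -> NA
Op 4: remove NA -> ring=[51:NB]
Op 5: route key 48: smallest pos >= 48 is 51 -> NB
Op 6: add NC@39 -> ring=[39:NC,51:NB]
Final route key 30: smallest pos >= 30 is 39 -> NC

Answer: NC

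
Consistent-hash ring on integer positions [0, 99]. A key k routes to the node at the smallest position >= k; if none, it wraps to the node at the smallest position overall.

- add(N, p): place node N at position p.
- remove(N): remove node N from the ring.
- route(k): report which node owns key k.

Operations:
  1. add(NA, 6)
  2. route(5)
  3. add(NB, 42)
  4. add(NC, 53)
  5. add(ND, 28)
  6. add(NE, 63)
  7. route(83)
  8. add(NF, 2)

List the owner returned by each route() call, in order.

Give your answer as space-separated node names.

Op 1: add NA@6 -> ring=[6:NA]
Op 2: route key 5: smallest pos >= 5 is 6 -> NA
Op 3: add NB@42 -> ring=[6:NA,42:NB]
Op 4: add NC@53 -> ring=[6:NA,42:NB,53:NC]
Op 5: add ND@28 -> ring=[6:NA,28:ND,42:NB,53:NC]
Op 6: add NE@63 -> ring=[6:NA,28:ND,42:NB,53:NC,63:NE]
Op 7: route key 83: none >= 83, wrap to smallest pos 6 -> NA
Op 8: add NF@2 -> ring=[2:NF,6:NA,28:ND,42:NB,53:NC,63:NE]

Answer: NA NA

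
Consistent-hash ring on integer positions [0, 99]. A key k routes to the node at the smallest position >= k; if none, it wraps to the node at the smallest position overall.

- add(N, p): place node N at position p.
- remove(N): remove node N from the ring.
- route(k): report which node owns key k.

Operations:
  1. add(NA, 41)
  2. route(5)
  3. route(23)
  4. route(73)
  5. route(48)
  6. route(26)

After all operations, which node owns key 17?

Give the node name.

Answer: NA

Derivation:
Op 1: add NA@41 -> ring=[41:NA]
Op 2: route key 5: smallest pos >= 5 is 41 -> NA
Op 3: route key 23: smallest pos >= 23 is 41 -> NA
Op 4: route key 73: none >= 73, wrap to smallest pos 41 -> NA
Op 5: route key 48: none >= 48, wrap to smallest pos 41 -> NA
Op 6: route key 26: smallest pos >= 26 is 41 -> NA
Final route key 17: smallest pos >= 17 is 41 -> NA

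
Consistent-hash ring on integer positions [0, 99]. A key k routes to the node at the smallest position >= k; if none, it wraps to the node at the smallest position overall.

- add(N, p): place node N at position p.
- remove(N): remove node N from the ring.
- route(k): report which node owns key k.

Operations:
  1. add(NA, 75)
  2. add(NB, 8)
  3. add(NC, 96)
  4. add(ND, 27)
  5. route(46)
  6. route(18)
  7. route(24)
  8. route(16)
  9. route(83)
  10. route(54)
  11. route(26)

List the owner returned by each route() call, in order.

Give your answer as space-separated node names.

Answer: NA ND ND ND NC NA ND

Derivation:
Op 1: add NA@75 -> ring=[75:NA]
Op 2: add NB@8 -> ring=[8:NB,75:NA]
Op 3: add NC@96 -> ring=[8:NB,75:NA,96:NC]
Op 4: add ND@27 -> ring=[8:NB,27:ND,75:NA,96:NC]
Op 5: route key 46: smallest pos >= 46 is 75 -> NA
Op 6: route key 18: smallest pos >= 18 is 27 -> ND
Op 7: route key 24: smallest pos >= 24 is 27 -> ND
Op 8: route key 16: smallest pos >= 16 is 27 -> ND
Op 9: route key 83: smallest pos >= 83 is 96 -> NC
Op 10: route key 54: smallest pos >= 54 is 75 -> NA
Op 11: route key 26: smallest pos >= 26 is 27 -> ND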